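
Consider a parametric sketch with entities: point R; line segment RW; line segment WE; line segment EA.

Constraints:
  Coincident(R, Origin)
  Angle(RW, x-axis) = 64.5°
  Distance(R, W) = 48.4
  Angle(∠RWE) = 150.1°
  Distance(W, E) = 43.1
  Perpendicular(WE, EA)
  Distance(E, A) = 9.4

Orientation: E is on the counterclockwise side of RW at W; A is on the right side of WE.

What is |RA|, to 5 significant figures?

91.427

R is at the origin; RW runs at 64.5° with length 48.4, so W = 48.4·(cos 64.5°, sin 64.5°) = (20.837, 43.685). ∠RWE = 150.1°, so WE runs at 64.5° + (180° − 150.1°) = 94.400° from the x-axis; with |WE| = 43.1, E = W + 43.1·(cos 94.400°, sin 94.400°) = (17.530, 86.658). WE ⟂ EA; with |EA| = 9.4 on the right of WE, A = E + 9.4·(0.99705, 0.076719) = (26.902, 87.379). Then |RA| = |A − R| = 91.427.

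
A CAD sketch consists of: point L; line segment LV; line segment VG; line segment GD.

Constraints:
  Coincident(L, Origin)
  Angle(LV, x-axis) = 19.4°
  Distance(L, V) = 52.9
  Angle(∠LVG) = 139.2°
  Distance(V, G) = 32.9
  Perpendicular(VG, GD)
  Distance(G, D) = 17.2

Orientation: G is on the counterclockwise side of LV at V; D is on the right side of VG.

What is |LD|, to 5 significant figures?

89.447

L is at the origin; LV runs at 19.4° with length 52.9, so V = 52.9·(cos 19.4°, sin 19.4°) = (49.896, 17.571). ∠LVG = 139.2°, so VG runs at 19.4° + (180° − 139.2°) = 60.200° from the x-axis; with |VG| = 32.9, G = V + 32.9·(cos 60.200°, sin 60.200°) = (66.247, 46.121). VG is perpendicular to GD; with |GD| = 17.2 on the right of VG, D = G + 17.2·(0.86777, -0.49697) = (81.172, 37.573). Then |LD| = |D − L| = 89.447.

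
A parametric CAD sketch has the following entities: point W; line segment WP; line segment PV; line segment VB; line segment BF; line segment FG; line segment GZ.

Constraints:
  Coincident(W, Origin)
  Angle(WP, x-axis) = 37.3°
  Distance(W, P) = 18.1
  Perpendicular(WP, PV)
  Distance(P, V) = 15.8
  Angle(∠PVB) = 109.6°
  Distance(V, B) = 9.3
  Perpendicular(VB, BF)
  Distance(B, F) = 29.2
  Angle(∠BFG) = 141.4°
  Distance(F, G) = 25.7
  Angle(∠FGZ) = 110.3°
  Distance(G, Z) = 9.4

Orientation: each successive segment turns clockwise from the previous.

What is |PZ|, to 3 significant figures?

33.1

∠BFG = 141.4° gives FG at 108° from the x-axis; with |FG| = 25.7, G = (-13.6, 31.0). ∠FGZ = 110.3° gives GZ at 38.6° from the x-axis; with |GZ| = 9.4, Z = (-6.29, 36.8). Then |PZ| = |Z − P| = 33.1.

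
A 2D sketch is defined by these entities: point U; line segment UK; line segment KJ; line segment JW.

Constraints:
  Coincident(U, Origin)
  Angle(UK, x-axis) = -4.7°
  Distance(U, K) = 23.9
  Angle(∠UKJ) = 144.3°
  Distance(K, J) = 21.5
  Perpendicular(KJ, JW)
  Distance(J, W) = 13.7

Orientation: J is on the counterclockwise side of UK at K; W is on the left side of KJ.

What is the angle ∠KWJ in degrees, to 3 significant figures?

57.5°

∠UKJ = 144.3°, so KJ runs at -4.7° + (180° − 144.3°) = 31.0° from the x-axis; with |KJ| = 21.5, J = K + 21.5·(cos 31.0°, sin 31.0°) = (42.2, 9.11). The perpendicularity gives JW at right angles to KJ; with |JW| = 13.7 on the left of KJ, W = J + 13.7·(-0.515, 0.857) = (35.2, 20.9). Then cos ∠KWJ = WK·WJ / (|WK||WJ|), giving 57.5°.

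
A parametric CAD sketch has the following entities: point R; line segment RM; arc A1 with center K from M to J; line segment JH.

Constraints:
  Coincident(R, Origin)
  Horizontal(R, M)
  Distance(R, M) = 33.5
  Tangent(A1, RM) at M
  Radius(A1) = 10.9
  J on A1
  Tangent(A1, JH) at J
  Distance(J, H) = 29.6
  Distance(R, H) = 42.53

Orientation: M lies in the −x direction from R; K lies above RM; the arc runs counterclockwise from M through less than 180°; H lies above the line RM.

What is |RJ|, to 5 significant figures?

24.528

Checks: R.y = 0.00, M.y = 0.00 ✓; |KJ| = 10.90 ✓; ∠(KJ, JH) = 90.00° ✓; |JH| = 29.60 ✓; |RH| = 42.53 ✓.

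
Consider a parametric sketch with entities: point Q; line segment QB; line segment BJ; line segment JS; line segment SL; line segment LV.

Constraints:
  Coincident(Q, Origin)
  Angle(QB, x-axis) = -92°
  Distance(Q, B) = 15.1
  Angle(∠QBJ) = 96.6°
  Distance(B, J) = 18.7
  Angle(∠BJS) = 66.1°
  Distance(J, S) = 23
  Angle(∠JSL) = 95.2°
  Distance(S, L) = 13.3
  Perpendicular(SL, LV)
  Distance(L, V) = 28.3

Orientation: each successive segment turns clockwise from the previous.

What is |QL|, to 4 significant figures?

2.303

∠BJS = 66.1° gives JS at 70.70° from the x-axis; with |JS| = 23.0, S = (-11.56, 5.117). ∠JSL = 95.2° gives SL at -14.10° from the x-axis; with |SL| = 13.3, L = (1.334, 1.877). Then |QL| = |L − Q| = 2.303.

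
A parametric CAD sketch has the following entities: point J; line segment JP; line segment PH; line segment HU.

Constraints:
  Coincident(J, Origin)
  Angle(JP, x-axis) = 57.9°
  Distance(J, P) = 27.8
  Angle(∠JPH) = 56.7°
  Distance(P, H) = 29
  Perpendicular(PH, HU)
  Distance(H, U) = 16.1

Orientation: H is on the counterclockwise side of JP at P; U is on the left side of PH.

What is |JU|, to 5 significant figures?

15.480

J is at the origin; JP runs at 57.9° with length 27.8, so P = 27.8·(cos 57.9°, sin 57.9°) = (14.773, 23.550). ∠JPH = 56.7°, so PH runs at 57.9° + (180° − 56.7°) = 181.20° from the x-axis; with |PH| = 29.0, H = P + 29.0·(cos 181.20°, sin 181.20°) = (-14.221, 22.943). PH is perpendicular to HU; with |HU| = 16.1 on the left of PH, U = H + 16.1·(0.020942, -0.99978) = (-13.884, 6.8462). Then |JU| = |U − J| = 15.480.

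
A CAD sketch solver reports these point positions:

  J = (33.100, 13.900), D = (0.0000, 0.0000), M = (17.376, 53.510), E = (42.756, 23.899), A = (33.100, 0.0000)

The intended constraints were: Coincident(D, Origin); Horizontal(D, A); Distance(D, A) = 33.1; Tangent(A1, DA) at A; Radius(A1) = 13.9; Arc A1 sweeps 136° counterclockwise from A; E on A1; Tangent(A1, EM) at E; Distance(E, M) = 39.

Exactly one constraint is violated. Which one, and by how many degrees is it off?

Tangent(A1, EM) at E — off by 5.40°.

D = (0.00, 0.00) ✓; D.y = 0.00, A.y = 0.00 ✓; |DA| = 33.10 ✓; ∠(JA, AD) = 90.00° ✓; |JA| = 13.90 ✓; bearing(J→E) − bearing(J→A) = 136.0° ✓; |JE| = 13.90 ✓; ∠(JE, EM) = 95.40° ✗; |EM| = 39.00 ✓.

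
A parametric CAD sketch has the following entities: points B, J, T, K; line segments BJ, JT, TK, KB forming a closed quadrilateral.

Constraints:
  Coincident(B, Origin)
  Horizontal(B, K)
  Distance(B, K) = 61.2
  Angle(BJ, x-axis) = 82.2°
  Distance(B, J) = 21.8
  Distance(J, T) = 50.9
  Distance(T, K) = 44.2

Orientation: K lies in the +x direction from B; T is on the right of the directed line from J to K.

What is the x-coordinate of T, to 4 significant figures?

24.44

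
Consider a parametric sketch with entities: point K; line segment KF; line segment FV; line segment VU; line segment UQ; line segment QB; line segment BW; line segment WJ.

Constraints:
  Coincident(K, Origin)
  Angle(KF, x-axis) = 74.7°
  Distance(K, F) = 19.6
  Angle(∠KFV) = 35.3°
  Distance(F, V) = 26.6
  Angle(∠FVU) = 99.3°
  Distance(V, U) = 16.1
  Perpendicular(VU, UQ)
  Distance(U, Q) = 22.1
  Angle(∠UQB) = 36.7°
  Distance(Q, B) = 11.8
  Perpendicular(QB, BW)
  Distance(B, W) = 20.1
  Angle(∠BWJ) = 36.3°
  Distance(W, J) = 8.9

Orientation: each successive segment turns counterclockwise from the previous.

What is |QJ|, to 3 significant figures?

14.5

QB ⟂ BW, so BW runs at -96.6°; with |BW| = 20.1, W = (-2.22, -19.4). ∠BWJ = 36.3° gives WJ at 47.1° from the x-axis; with |WJ| = 8.9, J = (3.84, -12.9). Then |QJ| = |J − Q| = 14.5.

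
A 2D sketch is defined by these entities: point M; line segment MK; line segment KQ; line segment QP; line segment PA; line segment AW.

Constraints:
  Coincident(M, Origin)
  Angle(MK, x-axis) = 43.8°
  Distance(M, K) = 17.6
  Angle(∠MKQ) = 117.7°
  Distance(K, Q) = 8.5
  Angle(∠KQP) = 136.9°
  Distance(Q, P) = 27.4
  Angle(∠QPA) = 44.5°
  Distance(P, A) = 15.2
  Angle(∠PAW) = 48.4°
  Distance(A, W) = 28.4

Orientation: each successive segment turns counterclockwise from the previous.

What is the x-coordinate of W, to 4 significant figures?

6.425

M is at the origin; MK runs at 43.8° with length 17.6, so K = (12.70, 12.18). ∠MKQ = 117.7° gives KQ at 106.1° from the x-axis; with |KQ| = 8.5, Q = (10.35, 20.35). ∠KQP = 136.9° gives QP at 149.2° from the x-axis; with |QP| = 27.4, P = (-13.19, 34.38). ∠QPA = 44.5° gives PA at -75.30° from the x-axis; with |PA| = 15.2, A = (-9.333, 19.68). ∠PAW = 48.4° gives AW at 56.30° from the x-axis; with |AW| = 28.4, W = (6.425, 43.30). So W.x = 6.425.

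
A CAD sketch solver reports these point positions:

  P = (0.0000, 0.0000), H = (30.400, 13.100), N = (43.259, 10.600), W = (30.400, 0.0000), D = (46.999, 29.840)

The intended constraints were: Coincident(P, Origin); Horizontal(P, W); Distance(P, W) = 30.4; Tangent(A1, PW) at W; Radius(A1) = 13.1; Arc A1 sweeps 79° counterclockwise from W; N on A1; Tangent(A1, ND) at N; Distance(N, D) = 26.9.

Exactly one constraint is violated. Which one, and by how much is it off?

Distance(N, D) = 26.9 — off by 7.30.

P = (0.00, 0.00) ✓; P.y = 0.00, W.y = 0.00 ✓; |PW| = 30.40 ✓; ∠(HW, WP) = 90.00° ✓; |HW| = 13.10 ✓; bearing(H→N) − bearing(H→W) = 79.00° ✓; |HN| = 13.10 ✓; ∠(HN, ND) = 90.00° ✓; |ND| = 19.60 ✗.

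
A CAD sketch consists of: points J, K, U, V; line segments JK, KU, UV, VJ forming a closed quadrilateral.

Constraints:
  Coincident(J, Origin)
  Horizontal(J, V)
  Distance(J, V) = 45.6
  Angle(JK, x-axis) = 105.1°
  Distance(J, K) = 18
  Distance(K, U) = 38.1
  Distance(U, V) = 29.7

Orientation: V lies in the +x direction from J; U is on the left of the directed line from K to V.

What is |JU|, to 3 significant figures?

41.8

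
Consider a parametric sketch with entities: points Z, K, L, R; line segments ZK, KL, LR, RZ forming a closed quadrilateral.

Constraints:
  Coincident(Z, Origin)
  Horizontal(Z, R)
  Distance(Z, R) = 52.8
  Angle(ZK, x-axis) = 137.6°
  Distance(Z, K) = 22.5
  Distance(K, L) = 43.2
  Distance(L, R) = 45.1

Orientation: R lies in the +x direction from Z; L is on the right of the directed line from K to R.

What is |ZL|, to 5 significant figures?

21.074

Checks: |KL| = 43.20 ✓; |LR| = 45.10 ✓.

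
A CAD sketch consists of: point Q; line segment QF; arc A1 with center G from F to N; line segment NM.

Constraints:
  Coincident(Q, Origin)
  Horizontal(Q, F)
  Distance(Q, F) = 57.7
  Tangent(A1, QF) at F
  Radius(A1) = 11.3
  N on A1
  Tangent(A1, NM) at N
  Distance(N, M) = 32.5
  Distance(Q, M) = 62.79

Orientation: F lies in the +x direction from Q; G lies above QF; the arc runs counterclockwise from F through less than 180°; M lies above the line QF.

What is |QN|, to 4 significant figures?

68.89

Checks: |GN| = 11.30 ✓; ∠(GN, NM) = 90.00° ✓; |NM| = 32.50 ✓; |QM| = 62.79 ✓.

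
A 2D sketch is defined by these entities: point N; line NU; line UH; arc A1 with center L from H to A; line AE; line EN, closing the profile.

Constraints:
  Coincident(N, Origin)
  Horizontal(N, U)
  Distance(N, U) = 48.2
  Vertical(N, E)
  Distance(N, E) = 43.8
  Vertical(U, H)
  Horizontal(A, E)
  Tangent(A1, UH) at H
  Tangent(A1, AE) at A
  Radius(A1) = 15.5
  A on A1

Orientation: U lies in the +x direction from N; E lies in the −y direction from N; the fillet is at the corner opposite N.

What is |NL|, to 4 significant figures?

43.25

N is at the origin; N and U share the same y with |NU| = 48.2 and U on the +x side, so U = (48.20, 0.000). NE is vertical with |NE| = 43.8 and E on the −y side, so E = (0.000, -43.80). The virtual corner opposite N is at (48.20, -43.80). The tangent condition forces LH to be normal to UH and A1 meets AE tangentially, so LA is at right angles to AE, with radius 15.5, so the center L sits 15.5 in from both sides at L = (32.70, -28.30). Then |NL| = |L − N| = 43.25.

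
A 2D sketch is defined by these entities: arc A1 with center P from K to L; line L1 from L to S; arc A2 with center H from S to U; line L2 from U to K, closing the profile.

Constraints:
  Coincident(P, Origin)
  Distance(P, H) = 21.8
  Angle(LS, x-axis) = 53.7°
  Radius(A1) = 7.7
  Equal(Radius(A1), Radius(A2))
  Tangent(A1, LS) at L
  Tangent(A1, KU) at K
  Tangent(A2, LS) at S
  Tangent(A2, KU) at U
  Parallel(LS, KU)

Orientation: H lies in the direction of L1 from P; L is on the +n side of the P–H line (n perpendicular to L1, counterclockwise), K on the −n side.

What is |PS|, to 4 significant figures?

23.12

Tangency of A1 to both parallel lines with radius 7.7 puts L and K at P ± 7.7·n: L = (-6.206, 4.559), K = (6.206, -4.559). Equal radii place S and U the same way about H: S = H + 7.7·n = (6.700, 22.13), U = H − 7.7·n = (19.11, 13.01). Then |PS| = |S − P| = 23.12.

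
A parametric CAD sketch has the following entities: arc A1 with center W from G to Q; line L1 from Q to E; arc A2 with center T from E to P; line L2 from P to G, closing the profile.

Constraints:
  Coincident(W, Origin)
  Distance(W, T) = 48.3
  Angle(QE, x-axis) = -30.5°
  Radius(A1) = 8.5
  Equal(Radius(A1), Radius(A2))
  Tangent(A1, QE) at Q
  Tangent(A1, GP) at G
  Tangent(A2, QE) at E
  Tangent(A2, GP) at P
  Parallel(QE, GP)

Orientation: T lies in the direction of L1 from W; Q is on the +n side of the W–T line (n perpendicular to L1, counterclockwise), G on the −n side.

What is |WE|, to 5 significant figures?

49.042

The slot axis is L1's direction at -30.5°, so u = (cos -30.5°, sin -30.5°) = (0.86163, -0.50754) and n = (−sin -30.5°, cos -30.5°) = (0.50754, 0.86163). W is at the origin and T lies 48.3 along u from W, so T = 48.3·u = (41.617, -24.514). Tangency of A1 to both parallel lines with radius 8.5 puts Q and G at W ± 8.5·n: Q = (4.3141, 7.3238), G = (-4.3141, -7.3238). Equal radii place E and P the same way about T: E = T + 8.5·n = (45.931, -17.190), P = T − 8.5·n = (37.303, -31.838). Then |WE| = |E − W| = 49.042.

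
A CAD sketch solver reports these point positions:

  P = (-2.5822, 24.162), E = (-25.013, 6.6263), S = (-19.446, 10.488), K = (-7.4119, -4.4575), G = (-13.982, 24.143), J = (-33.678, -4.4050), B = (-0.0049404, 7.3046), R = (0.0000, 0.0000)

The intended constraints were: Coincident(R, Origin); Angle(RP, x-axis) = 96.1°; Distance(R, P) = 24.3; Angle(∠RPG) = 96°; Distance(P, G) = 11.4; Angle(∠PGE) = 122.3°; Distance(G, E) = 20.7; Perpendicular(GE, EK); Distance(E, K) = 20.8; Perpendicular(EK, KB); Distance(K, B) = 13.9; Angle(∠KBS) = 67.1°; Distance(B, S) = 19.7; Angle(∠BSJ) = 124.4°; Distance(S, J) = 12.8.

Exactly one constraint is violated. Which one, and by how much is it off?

Distance(S, J) = 12.8 — off by 7.80.

R = (0.00, 0.00) ✓; RP at 96.10° ✓; |RP| = 24.30 ✓; ∠RPG = 96.00° ✓; |PG| = 11.40 ✓; ∠PGE = 122.3° ✓; |GE| = 20.70 ✓; ∠(GE, EK) = 90.00° ✓; |EK| = 20.80 ✓; ∠(EK, KB) = 90.00° ✓; |KB| = 13.90 ✓; ∠KBS = 67.10° ✓; |BS| = 19.70 ✓; ∠BSJ = 124.4° ✓; |SJ| = 20.60 ✗.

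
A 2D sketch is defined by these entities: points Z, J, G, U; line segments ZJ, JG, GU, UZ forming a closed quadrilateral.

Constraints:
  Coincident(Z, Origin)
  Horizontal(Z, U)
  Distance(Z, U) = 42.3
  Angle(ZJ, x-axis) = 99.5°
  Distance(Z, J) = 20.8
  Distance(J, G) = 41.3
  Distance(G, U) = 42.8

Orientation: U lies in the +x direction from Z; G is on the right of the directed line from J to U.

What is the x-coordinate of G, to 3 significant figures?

4.47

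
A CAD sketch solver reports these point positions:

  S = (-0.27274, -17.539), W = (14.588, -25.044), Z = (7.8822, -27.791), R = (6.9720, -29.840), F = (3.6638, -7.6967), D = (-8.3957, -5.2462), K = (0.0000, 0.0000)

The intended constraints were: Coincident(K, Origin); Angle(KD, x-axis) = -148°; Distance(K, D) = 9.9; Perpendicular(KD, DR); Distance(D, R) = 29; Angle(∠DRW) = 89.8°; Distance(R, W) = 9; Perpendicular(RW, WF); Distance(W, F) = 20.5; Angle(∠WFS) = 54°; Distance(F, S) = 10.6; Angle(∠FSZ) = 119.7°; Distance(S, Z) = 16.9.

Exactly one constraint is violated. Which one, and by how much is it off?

Distance(S, Z) = 16.9 — off by 3.80.

K = (0.00, 0.00) ✓; KD at -148.0° ✓; |KD| = 9.900 ✓; ∠(KD, DR) = 90.00° ✓; |DR| = 29.00 ✓; ∠DRW = 89.80° ✓; |RW| = 9.000 ✓; ∠(RW, WF) = 90.00° ✓; |WF| = 20.50 ✓; ∠WFS = 54.00° ✓; |FS| = 10.60 ✓; ∠FSZ = 119.7° ✓; |SZ| = 13.10 ✗.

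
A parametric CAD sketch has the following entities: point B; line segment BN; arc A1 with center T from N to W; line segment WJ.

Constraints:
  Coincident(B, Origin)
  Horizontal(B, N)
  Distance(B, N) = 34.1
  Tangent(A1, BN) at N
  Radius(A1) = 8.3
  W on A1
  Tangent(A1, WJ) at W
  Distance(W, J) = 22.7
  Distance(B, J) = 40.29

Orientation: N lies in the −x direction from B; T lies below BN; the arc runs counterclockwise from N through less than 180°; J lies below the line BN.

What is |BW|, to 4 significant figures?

42.68

B is at the origin; B and N share the same y with |BN| = 34.1 and N on the −x side, so N = (-34.10, 0.000). A1 meets BN tangentially, so TN is at right angles to BN, so T = N + (0, -8.3) = (-34.10, -8.300). Since TW ⟂ WJ (tangency), |TJ| = √(8.3² + 22.7²) = 24.17 regardless of where W sits on A1. So J lies on both circle(B, 40.29) and circle(T, 24.17); the below-BN intersection is J = (-25.75, -30.98). W is the foot of the tangent from J: W = (-40.43, -13.67).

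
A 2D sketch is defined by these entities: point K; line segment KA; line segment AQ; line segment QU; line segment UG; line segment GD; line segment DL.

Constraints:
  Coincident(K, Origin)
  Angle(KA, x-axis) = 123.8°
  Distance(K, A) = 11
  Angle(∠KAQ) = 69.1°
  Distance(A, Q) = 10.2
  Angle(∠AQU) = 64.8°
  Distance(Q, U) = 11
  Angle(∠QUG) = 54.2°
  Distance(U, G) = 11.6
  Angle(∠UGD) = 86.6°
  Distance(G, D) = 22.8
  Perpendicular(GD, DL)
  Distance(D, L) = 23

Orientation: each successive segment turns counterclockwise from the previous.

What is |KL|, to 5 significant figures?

26.472

∠UGD = 86.6° gives GD at -150.90° from the x-axis; with |GD| = 22.8, D = (-26.136, -1.7488). The perpendicularity gives DL at right angles to GD, so DL runs at -60.900°; with |DL| = 23.0, L = (-14.951, -21.846). Then |KL| = |L − K| = 26.472.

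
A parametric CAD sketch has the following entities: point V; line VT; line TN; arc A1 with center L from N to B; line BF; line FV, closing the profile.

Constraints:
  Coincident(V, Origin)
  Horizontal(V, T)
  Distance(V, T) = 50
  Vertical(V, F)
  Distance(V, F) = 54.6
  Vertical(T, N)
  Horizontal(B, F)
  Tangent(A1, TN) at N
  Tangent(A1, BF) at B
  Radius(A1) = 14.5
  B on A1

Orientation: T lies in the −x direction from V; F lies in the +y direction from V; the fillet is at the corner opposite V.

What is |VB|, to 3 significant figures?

65.1

V is at the origin; VT is horizontal with |VT| = 50.0 and T on the −x side, so T = (-50.0, 0.00). V and F share the same x with |VF| = 54.6 and F on the +y side, so F = (0.00, 54.6). The virtual corner opposite V is at (-50.0, 54.6). A1 meets TN tangentially, so LN is at right angles to TN and tangency of A1 to BF means the radius LB is perpendicular to BF, with radius 14.5, so the center L sits 14.5 in from both sides at L = (-35.5, 40.1). That places the tangent points at N = (-50.0, 40.1) on TN and B = (-35.5, 54.6) on BF. Then |VB| = |B − V| = 65.1.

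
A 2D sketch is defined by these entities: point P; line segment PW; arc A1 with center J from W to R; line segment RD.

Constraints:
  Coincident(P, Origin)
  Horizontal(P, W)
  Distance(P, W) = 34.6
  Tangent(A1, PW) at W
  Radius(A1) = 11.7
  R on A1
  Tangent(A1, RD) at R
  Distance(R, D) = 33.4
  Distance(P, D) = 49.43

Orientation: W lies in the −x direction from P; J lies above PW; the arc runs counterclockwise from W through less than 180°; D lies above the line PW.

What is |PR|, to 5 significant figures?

25.493

Checks: |PW| = 34.60 ✓; |JW| = 11.70 ✓; |JR| = 11.70 ✓; ∠(JR, RD) = 90.00° ✓; |RD| = 33.40 ✓; |PD| = 49.43 ✓.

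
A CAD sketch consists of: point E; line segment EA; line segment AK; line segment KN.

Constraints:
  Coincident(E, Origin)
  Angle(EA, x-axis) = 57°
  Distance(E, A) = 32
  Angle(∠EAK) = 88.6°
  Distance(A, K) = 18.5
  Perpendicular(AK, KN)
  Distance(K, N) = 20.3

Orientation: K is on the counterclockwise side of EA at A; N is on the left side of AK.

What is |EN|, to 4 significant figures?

21.23

∠EAK = 88.6°, so AK runs at 57.0° + (180° − 88.6°) = 148.4° from the x-axis; with |AK| = 18.5, K = A + 18.5·(cos 148.4°, sin 148.4°) = (1.672, 36.53). AK ⟂ KN; with |KN| = 20.3 on the left of AK, N = K + 20.3·(-0.5240, -0.8517) = (-8.965, 19.24). Then |EN| = |N − E| = 21.23.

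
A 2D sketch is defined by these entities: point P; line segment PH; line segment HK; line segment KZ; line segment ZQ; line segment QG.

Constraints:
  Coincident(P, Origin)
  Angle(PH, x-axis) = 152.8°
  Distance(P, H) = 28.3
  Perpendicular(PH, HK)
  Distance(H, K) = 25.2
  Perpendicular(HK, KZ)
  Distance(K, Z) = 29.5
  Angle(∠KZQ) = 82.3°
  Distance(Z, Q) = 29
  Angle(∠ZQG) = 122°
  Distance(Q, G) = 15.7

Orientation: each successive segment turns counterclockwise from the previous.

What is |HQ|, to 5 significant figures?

25.858

HK is perpendicular to KZ, so KZ runs at -27.200°; with |KZ| = 29.5, Z = (-10.452, -22.962). ∠KZQ = 82.3° gives ZQ at 70.500° from the x-axis; with |ZQ| = 29.0, Q = (-0.77117, 4.3748). Then |HQ| = |Q − H| = 25.858.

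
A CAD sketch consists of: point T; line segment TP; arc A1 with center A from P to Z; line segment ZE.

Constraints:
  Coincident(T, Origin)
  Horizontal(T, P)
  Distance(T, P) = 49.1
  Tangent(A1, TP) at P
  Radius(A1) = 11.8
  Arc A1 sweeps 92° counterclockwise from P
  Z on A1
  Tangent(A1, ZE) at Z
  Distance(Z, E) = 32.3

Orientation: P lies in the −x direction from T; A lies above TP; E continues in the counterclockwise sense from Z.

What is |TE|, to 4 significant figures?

58.79

T is at the origin; TP is horizontal with |TP| = 49.1 and P on the −x side, so P = (-49.10, 0.000). A1 meets TP tangentially, so AP is at right angles to TP, so A = P + (0, 11.8) = (-49.10, 11.80). On A1, P sits at bearing -90° from A; a 92° counterclockwise sweep puts Z at bearing 2°, so Z = A + 11.8·(cos 2°, sin 2°) = (-37.31, 12.21). A1 meets ZE tangentially, so AZ is at right angles to ZE, so ZE runs along (−sin 2°, cos 2°); with |ZE| = 32.3, E = (-38.43, 44.49). Then |TE| = |E − T| = 58.79.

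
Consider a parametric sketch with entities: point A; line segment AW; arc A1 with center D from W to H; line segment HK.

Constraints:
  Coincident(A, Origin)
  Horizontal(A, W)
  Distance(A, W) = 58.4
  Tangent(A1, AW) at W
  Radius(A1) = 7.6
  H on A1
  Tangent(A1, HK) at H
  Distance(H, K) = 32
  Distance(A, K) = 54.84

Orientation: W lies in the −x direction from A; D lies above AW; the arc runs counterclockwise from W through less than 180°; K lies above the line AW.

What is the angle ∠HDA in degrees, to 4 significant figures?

10.11°

A is at the origin; A and W share the same y with |AW| = 58.4 and W on the −x side, so W = (-58.40, 0.000). A1 meets AW tangentially, so DW is at right angles to AW, so D = W + (0, 7.6) = (-58.40, 7.600). Since DH ⟂ HK (tangency), |DK| = √(7.6² + 32.0²) = 32.89 regardless of where H sits on A1. So K lies on both circle(A, 54.84) and circle(D, 32.89); the above-AW intersection is K = (-41.52, 35.83). H is the foot of the tangent from K: H = (-51.15, 5.312).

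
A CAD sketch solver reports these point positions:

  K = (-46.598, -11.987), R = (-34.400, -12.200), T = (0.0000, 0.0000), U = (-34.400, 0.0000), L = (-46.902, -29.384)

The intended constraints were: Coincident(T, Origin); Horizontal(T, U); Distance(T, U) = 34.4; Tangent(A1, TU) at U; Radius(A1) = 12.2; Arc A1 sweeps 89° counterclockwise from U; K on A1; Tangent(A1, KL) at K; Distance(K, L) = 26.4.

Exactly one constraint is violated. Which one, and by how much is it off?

Distance(K, L) = 26.4 — off by 9.00.

T = (0.00, 0.00) ✓; T.y = 0.00, U.y = 0.00 ✓; |TU| = 34.40 ✓; ∠(RU, UT) = 90.00° ✓; |RU| = 12.20 ✓; bearing(R→K) − bearing(R→U) = 89.00° ✓; |RK| = 12.20 ✓; ∠(RK, KL) = 90.00° ✓; |KL| = 17.40 ✗.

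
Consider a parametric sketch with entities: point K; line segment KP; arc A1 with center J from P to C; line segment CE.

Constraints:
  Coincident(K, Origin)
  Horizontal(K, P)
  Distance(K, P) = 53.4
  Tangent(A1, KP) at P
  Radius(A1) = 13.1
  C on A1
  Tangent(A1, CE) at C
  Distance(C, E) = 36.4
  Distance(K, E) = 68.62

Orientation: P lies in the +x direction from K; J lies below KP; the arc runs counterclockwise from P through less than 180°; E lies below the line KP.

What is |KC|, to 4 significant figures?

43.15

Checks: K = (0.00, 0.00) ✓; |JC| = 13.10 ✓; ∠(JC, CE) = 90.00° ✓; |CE| = 36.40 ✓; |KE| = 68.62 ✓.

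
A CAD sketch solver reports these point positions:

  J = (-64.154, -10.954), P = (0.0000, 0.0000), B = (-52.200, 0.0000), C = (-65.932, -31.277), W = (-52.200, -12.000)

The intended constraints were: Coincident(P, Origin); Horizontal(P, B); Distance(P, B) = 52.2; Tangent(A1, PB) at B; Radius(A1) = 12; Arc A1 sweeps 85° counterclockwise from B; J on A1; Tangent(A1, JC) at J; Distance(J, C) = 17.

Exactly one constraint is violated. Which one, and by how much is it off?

Distance(J, C) = 17 — off by 3.40.

P = (0.00, 0.00) ✓; P.y = 0.00, B.y = 0.00 ✓; |PB| = 52.20 ✓; ∠(WB, BP) = 90.00° ✓; |WB| = 12.00 ✓; bearing(W→J) − bearing(W→B) = 85.00° ✓; |WJ| = 12.00 ✓; ∠(WJ, JC) = 90.00° ✓; |JC| = 20.40 ✗.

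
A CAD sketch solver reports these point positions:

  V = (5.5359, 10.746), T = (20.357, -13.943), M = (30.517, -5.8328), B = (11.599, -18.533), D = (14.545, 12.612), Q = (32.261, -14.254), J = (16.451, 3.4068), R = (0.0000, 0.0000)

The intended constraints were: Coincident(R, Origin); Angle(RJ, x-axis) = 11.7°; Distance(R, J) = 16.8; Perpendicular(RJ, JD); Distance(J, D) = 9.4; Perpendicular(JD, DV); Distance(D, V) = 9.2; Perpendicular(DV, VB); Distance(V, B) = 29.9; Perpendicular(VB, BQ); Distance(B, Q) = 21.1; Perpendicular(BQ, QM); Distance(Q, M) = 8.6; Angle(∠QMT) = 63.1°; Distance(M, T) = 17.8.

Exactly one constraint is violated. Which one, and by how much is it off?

Distance(M, T) = 17.8 — off by 4.80.

R = (0.00, 0.00) ✓; RJ at 11.70° ✓; |RJ| = 16.80 ✓; ∠(RJ, JD) = 90.00° ✓; |JD| = 9.400 ✓; ∠(JD, DV) = 90.00° ✓; |DV| = 9.200 ✓; ∠(DV, VB) = 90.00° ✓; |VB| = 29.90 ✓; ∠(VB, BQ) = 90.00° ✓; |BQ| = 21.10 ✓; ∠(BQ, QM) = 90.00° ✓; |QM| = 8.600 ✓; ∠QMT = 63.10° ✓; |MT| = 13.00 ✗.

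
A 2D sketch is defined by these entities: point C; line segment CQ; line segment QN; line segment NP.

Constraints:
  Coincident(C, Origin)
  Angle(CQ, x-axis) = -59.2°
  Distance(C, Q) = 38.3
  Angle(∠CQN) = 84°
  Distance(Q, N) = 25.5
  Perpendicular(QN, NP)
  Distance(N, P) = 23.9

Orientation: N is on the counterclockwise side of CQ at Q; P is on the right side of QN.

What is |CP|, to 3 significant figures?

65.6

C is at the origin; CQ runs at -59.2° with length 38.3, so Q = 38.3·(cos -59.2°, sin -59.2°) = (19.6, -32.9). ∠CQN = 84.0°, so QN runs at -59.2° + (180° − 84.0°) = 36.8° from the x-axis; with |QN| = 25.5, N = Q + 25.5·(cos 36.8°, sin 36.8°) = (40.0, -17.6). The perpendicularity gives NP at right angles to QN; with |NP| = 23.9 on the right of QN, P = N + 23.9·(0.599, -0.801) = (54.3, -36.8). Then |CP| = |P − C| = 65.6.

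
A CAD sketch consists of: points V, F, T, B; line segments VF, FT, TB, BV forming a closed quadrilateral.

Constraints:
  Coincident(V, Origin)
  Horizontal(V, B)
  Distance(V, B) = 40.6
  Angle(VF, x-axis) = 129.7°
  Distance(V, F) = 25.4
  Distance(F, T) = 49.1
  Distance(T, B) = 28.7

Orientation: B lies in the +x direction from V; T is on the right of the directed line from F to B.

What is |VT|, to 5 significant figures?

23.775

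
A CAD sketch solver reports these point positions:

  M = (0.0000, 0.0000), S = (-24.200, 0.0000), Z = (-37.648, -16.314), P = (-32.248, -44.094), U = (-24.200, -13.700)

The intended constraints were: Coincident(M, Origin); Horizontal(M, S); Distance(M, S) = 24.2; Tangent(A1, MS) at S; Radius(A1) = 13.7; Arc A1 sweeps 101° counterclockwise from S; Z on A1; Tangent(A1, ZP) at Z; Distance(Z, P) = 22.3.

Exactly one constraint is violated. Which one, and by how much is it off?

Distance(Z, P) = 22.3 — off by 6.00.

M = (0.00, 0.00) ✓; M.y = 0.00, S.y = 0.00 ✓; |MS| = 24.20 ✓; ∠(US, SM) = 90.00° ✓; |US| = 13.70 ✓; bearing(U→Z) − bearing(U→S) = 101.0° ✓; |UZ| = 13.70 ✓; ∠(UZ, ZP) = 90.00° ✓; |ZP| = 28.30 ✗.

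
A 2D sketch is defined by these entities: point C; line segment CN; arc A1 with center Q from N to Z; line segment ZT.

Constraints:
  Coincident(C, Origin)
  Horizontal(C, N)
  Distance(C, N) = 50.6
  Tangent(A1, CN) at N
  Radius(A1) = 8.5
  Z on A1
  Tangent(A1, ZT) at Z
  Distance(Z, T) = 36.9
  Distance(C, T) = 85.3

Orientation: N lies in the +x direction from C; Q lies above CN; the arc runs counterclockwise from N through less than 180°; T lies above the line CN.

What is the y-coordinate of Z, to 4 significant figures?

3.848

C is at the origin; CN is horizontal with |CN| = 50.6 and N on the +x side, so N = (50.60, 0.000). Since A1 is tangent to CN there, QN ⟂ CN, so Q = N + (0, 8.5) = (50.60, 8.500). Since QZ ⟂ ZT (tangency), |QT| = √(8.5² + 36.9²) = 37.87 regardless of where Z sits on A1. So T lies on both circle(C, 85.3) and circle(Q, 37.87); the above-CN intersection is T = (77.91, 34.73). Z is the foot of the tangent from T: Z = (57.71, 3.848).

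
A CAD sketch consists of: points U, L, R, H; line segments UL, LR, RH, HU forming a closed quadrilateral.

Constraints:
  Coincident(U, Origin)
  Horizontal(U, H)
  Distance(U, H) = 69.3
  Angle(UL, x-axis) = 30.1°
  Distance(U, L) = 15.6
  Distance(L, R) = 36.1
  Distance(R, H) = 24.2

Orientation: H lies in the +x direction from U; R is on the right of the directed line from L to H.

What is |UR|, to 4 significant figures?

46.83

Checks: |LR| = 36.10 ✓; |RH| = 24.20 ✓.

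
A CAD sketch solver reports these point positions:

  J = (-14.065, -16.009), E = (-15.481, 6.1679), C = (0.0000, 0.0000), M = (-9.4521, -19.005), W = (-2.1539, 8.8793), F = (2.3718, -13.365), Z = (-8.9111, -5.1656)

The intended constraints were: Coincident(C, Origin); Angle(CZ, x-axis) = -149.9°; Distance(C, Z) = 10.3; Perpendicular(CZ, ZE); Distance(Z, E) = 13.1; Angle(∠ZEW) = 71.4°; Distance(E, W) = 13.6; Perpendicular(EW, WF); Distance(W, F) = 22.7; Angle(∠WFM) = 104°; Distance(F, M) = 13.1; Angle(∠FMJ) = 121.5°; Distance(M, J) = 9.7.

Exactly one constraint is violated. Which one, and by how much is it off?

Distance(M, J) = 9.7 — off by 4.20.

C = (0.00, 0.00) ✓; CZ at -149.9° ✓; |CZ| = 10.30 ✓; ∠(CZ, ZE) = 90.00° ✓; |ZE| = 13.10 ✓; ∠ZEW = 71.40° ✓; |EW| = 13.60 ✓; ∠(EW, WF) = 90.00° ✓; |WF| = 22.70 ✓; ∠WFM = 104.0° ✓; |FM| = 13.10 ✓; ∠FMJ = 121.5° ✓; |MJ| = 5.500 ✗.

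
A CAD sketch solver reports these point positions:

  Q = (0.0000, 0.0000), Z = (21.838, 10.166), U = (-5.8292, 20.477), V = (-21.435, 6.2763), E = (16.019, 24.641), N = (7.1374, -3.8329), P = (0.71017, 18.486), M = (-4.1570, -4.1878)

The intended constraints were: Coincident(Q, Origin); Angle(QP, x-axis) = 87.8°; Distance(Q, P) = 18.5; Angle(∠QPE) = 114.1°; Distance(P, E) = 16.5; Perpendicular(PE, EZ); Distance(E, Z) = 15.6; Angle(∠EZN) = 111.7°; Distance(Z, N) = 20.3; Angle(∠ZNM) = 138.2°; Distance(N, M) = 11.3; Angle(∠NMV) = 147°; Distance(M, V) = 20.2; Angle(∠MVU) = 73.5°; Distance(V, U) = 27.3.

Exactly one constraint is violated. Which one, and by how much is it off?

Distance(V, U) = 27.3 — off by 6.20.

Q = (0.00, 0.00) ✓; QP at 87.80° ✓; |QP| = 18.50 ✓; ∠QPE = 114.1° ✓; |PE| = 16.50 ✓; ∠(PE, EZ) = 90.00° ✓; |EZ| = 15.60 ✓; ∠EZN = 111.7° ✓; |ZN| = 20.30 ✓; ∠ZNM = 138.2° ✓; |NM| = 11.30 ✓; ∠NMV = 147.0° ✓; |MV| = 20.20 ✓; ∠MVU = 73.50° ✓; |VU| = 21.10 ✗.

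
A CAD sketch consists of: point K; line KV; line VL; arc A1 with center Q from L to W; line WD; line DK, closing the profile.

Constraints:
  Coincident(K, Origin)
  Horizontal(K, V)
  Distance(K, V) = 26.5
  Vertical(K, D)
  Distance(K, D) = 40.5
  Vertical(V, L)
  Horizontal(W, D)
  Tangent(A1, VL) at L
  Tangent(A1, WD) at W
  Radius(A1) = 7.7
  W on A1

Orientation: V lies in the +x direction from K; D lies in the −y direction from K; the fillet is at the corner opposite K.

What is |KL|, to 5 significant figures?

42.167

The virtual corner opposite K is at (26.500, -40.500). A1 meets VL tangentially, so QL is at right angles to VL and A1 meets WD tangentially, so QW is at right angles to WD, with radius 7.7, so the center Q sits 7.7 in from both sides at Q = (18.800, -32.800). That places the tangent points at L = (26.500, -32.800) on VL and W = (18.800, -40.500) on WD. Then |KL| = |L − K| = 42.167.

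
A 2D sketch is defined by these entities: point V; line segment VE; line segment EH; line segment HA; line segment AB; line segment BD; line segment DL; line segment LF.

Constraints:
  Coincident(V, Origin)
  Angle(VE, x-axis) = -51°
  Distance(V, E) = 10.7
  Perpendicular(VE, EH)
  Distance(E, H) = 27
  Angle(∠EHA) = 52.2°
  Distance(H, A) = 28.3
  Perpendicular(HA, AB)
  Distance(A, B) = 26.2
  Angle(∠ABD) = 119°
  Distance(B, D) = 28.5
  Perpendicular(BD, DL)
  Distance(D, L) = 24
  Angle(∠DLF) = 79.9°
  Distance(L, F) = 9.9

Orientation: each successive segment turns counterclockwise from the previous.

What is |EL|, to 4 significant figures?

24.92

V is at the origin; VE runs at -51.0° with length 10.7, so E = (6.734, -8.315). VE is perpendicular to EH, so EH runs at 39.00°; with |EH| = 27.0, H = (27.72, 8.676). ∠EHA = 52.2° gives HA at 166.8° from the x-axis; with |HA| = 28.3, A = (0.1644, 15.14). HA is perpendicular to AB, so AB runs at -103.2°; with |AB| = 26.2, B = (-5.818, -10.37). ∠ABD = 119.0° gives BD at -42.20° from the x-axis; with |BD| = 28.5, D = (15.29, -29.51). BD ⟂ DL, so DL runs at 47.80°; with |DL| = 24.0, L = (31.42, -11.73). Then |EL| = |L − E| = 24.92.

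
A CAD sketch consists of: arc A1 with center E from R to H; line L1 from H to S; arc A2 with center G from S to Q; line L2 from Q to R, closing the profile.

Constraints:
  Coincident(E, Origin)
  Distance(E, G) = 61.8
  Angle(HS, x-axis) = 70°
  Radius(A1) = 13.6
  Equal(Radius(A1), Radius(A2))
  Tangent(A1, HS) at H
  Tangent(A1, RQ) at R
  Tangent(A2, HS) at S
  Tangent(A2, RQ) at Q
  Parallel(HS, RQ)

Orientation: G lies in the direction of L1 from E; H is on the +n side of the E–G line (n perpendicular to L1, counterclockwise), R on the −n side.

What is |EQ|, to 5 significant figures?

63.279

The slot axis is L1's direction at 70.0°, so u = (cos 70.0°, sin 70.0°) = (0.34202, 0.93969) and n = (−sin 70.0°, cos 70.0°) = (-0.93969, 0.34202). E is at the origin and G lies 61.8 along u from E, so G = 61.8·u = (21.137, 58.073). Tangency of A1 to both parallel lines with radius 13.6 puts H and R at E ± 13.6·n: H = (-12.780, 4.6515), R = (12.780, -4.6515). Equal radii place S and Q the same way about G: S = G + 13.6·n = (8.3570, 62.724), Q = G − 13.6·n = (33.917, 53.422). Then |EQ| = |Q − E| = 63.279.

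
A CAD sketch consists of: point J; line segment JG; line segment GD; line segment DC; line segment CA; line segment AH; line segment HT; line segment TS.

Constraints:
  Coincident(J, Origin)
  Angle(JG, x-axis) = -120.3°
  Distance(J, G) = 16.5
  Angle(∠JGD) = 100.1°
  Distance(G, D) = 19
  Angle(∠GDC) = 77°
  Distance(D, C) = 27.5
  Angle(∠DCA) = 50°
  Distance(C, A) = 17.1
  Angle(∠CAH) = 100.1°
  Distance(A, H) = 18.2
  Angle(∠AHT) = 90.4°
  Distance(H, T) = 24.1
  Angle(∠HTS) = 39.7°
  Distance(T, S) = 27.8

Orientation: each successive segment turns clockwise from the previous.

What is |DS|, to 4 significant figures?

20.38

J is at the origin; JG runs at -120.3° with length 16.5, so G = (-8.325, -14.25). ∠JGD = 100.1° gives GD at 159.8° from the x-axis; with |GD| = 19.0, D = (-26.16, -7.685). ∠GDC = 77.0° gives DC at 56.80° from the x-axis; with |DC| = 27.5, C = (-11.10, 15.33). ∠DCA = 50.0° gives CA at -73.20° from the x-axis; with |CA| = 17.1, A = (-6.156, -1.045). ∠CAH = 100.1° gives AH at -153.1° from the x-axis; with |AH| = 18.2, H = (-22.39, -9.279). ∠AHT = 90.4° gives HT at 117.3° from the x-axis; with |HT| = 24.1, T = (-33.44, 12.14). ∠HTS = 39.7° gives TS at -23.00° from the x-axis; with |TS| = 27.8, S = (-7.850, 1.275). Then |DS| = |S − D| = 20.38.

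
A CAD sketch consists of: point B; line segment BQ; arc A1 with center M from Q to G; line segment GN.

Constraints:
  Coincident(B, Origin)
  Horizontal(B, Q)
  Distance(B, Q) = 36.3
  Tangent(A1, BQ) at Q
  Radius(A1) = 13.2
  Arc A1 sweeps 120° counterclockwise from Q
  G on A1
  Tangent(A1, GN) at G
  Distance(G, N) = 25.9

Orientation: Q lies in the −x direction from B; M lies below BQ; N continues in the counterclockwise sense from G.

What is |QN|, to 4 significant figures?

42.26

On A1, Q sits at bearing 90° from M; a 120° counterclockwise sweep puts G at bearing 210°, so G = M + 13.2·(cos 210°, sin 210°) = (-47.73, -19.80). A1 meets GN tangentially, so MG is at right angles to GN, so GN runs along (−sin 210°, cos 210°); with |GN| = 25.9, N = (-34.78, -42.23). Then |QN| = |N − Q| = 42.26.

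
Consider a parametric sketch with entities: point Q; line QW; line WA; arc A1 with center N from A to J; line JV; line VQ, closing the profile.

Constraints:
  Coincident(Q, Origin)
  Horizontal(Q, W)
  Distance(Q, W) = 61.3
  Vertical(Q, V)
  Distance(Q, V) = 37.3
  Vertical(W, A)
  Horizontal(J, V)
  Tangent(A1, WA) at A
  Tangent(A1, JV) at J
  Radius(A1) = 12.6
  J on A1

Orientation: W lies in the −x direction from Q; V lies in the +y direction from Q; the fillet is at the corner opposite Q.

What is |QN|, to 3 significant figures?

54.6

Q is at the origin; QW is horizontal with |QW| = 61.3 and W on the −x side, so W = (-61.3, 0.00). Q and V share the same x with |QV| = 37.3 and V on the +y side, so V = (0.00, 37.3). The virtual corner opposite Q is at (-61.3, 37.3). A1 meets WA tangentially, so NA is at right angles to WA and since A1 is tangent to JV there, NJ ⟂ JV, with radius 12.6, so the center N sits 12.6 in from both sides at N = (-48.7, 24.7). Then |QN| = |N − Q| = 54.6.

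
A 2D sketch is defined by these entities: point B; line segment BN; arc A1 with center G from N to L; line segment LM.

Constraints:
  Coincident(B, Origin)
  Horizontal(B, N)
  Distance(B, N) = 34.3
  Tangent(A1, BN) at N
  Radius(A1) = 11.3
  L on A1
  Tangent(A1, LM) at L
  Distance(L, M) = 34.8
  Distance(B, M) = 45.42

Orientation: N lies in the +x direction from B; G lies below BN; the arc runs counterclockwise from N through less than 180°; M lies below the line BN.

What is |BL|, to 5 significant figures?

24.884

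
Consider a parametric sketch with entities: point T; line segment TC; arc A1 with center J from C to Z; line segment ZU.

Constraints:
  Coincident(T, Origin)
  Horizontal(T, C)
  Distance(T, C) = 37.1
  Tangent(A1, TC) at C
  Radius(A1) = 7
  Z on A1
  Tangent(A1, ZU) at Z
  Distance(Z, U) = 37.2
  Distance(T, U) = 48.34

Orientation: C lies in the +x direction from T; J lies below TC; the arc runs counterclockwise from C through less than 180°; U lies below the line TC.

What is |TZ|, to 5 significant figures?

30.755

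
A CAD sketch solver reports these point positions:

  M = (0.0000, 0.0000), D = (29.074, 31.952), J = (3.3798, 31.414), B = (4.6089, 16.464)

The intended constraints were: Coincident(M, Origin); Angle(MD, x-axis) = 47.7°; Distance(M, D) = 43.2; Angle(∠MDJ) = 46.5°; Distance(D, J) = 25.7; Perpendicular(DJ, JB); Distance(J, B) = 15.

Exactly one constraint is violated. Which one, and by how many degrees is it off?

Perpendicular(DJ, JB) — off by 3.50°.

M = (0.00, 0.00) ✓; MD at 47.70° ✓; |MD| = 43.20 ✓; ∠MDJ = 46.50° ✓; |DJ| = 25.70 ✓; ∠(DJ, JB) = 93.50° ✗; |JB| = 15.00 ✓.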